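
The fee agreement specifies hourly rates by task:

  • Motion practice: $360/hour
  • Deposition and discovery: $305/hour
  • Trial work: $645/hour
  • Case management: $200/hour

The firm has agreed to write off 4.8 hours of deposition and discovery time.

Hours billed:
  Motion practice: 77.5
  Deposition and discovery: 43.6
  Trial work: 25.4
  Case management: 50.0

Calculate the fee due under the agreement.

Motion practice: 77.5 × $360 = $27,900.00
Deposition and discovery: 43.6 × $305 = $13,298.00
Trial work: 25.4 × $645 = $16,383.00
Case management: 50.0 × $200 = $10,000.00
Subtotal: $67,581.00
Write-off: 4.8 × $305 = $1,464.00
Total: $67,581.00 − $1,464.00 = $66,117.00

$66,117.00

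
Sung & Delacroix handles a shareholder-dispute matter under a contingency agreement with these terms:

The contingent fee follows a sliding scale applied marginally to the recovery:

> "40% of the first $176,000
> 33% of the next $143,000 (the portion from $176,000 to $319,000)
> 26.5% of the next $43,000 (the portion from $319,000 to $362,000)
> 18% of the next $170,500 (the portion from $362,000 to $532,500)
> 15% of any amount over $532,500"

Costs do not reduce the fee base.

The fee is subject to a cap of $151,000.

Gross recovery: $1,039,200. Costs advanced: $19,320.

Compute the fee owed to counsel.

$151,000.00

Fee base is the gross recovery, $1,039,200; costs are reimbursed separately.
First $176,000 at 40% = $70,400.00
Next $143,000 at 33% = $47,190.00
Next $43,000 at 26.5% = $11,395.00
Next $170,500 at 18% = $30,690.00
Remaining $506,700 at 15% = $76,005.00
Fee: $70,400.00 + $47,190.00 + $11,395.00 + $30,690.00 + $76,005.00 = $235,680.00
$235,680.00 exceeds the $151,000 cap, so the fee is capped at $151,000.00.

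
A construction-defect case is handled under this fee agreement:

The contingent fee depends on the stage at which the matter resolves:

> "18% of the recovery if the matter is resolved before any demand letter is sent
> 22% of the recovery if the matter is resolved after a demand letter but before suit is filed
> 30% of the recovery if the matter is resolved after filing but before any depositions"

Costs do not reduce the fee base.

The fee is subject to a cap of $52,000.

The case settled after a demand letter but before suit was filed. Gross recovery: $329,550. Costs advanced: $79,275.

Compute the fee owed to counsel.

$52,000.00

Fee base is the gross recovery, $329,550; costs are reimbursed separately.
The matter settled after a demand letter but before suit was filed, so the 22% rate applies.
$329,550 × 22% = $72,501.00
$72,501.00 exceeds the $52,000 cap, so the fee is capped at $52,000.00.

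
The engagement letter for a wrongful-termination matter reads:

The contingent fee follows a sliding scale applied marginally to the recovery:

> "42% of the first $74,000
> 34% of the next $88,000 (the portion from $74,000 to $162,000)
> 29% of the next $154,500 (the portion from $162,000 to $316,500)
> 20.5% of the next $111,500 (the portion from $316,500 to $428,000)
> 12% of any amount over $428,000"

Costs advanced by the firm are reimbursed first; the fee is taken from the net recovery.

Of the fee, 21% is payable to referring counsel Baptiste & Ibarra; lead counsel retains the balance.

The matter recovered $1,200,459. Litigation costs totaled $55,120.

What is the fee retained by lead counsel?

Fee base (net of costs): $1,200,459 − $55,120 = $1,145,339
First $74,000 at 42% = $31,080.00
Next $88,000 at 34% = $29,920.00
Next $154,500 at 29% = $44,805.00
Next $111,500 at 20.5% = $22,857.50
Remaining $717,339 at 12% = $86,080.68
Fee: $31,080.00 + $29,920.00 + $44,805.00 + $22,857.50 + $86,080.68 = $214,743.18
Referral share: 21% of $214,743.18 = $45,096.07; lead counsel retains $214,743.18 − $45,096.07 = $169,647.11.

$169,647.11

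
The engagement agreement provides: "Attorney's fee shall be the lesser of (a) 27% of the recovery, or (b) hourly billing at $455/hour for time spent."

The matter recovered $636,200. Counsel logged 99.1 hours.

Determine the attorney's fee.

(a) 27% of $636,200 = $171,774.00
(b) 99.1 × $455 = $45,090.50
The lesser is (b): $45,090.50.

$45,090.50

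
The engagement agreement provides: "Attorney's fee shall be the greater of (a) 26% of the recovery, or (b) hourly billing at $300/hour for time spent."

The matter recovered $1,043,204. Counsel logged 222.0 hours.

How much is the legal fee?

$271,233.04

(a) 26% of $1,043,204 = $271,233.04
(b) 222.0 × $300 = $66,600.00
The greater is (a): $271,233.04.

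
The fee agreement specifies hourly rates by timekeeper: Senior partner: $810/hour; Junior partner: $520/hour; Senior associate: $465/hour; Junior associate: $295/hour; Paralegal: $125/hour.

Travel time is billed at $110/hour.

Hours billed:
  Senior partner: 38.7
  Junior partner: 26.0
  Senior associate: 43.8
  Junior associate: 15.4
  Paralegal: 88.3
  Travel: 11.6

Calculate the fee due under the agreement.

Senior partner: 38.7 × $810 = $31,347.00
Junior partner: 26.0 × $520 = $13,520.00
Senior associate: 43.8 × $465 = $20,367.00
Junior associate: 15.4 × $295 = $4,543.00
Paralegal: 88.3 × $125 = $11,037.50
Subtotal: $31,347.00 + $13,520.00 + $20,367.00 + $4,543.00 + $11,037.50 = $80,814.50
Travel: 11.6 × $110 = $1,276.00
Total: $80,814.50 + $1,276.00 = $82,090.50

$82,090.50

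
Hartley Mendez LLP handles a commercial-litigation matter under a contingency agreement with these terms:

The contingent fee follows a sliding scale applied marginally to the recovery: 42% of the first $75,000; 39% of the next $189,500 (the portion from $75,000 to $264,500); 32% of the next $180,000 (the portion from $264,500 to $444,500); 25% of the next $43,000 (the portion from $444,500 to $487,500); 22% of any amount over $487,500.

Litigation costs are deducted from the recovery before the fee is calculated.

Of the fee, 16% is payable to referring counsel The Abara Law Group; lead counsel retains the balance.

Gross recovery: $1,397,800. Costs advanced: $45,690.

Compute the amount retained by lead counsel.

$305,734.13

Fee base (net of costs): $1,397,800 − $45,690 = $1,352,110
First $75,000 at 42% = $31,500.00
Next $189,500 at 39% = $73,905.00
Next $180,000 at 32% = $57,600.00
Next $43,000 at 25% = $10,750.00
Remaining $864,610 at 22% = $190,214.20
Fee: $31,500.00 + $73,905.00 + $57,600.00 + $10,750.00 + $190,214.20 = $363,969.20
Referral share: 16% of $363,969.20 = $58,235.07; lead counsel retains $363,969.20 − $58,235.07 = $305,734.13.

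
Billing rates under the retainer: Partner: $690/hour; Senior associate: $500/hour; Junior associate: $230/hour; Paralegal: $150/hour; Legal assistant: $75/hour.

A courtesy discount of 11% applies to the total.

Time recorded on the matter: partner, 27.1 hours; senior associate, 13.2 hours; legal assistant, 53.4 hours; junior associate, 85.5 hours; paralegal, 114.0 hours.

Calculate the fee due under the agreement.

$58,801.41

Partner: 27.1 × $690 = $18,699.00
Senior associate: 13.2 × $500 = $6,600.00
Junior associate: 85.5 × $230 = $19,665.00
Paralegal: 114.0 × $150 = $17,100.00
Legal assistant: 53.4 × $75 = $4,005.00
Subtotal: $66,069.00
Less 11% discount: −$7,267.59
Total: $66,069.00 − $7,267.59 = $58,801.41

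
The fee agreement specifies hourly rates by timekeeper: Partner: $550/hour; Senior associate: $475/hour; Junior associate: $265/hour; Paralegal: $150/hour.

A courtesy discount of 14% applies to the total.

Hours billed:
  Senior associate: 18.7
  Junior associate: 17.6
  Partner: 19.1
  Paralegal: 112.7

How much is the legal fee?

Partner: 19.1 × $550 = $10,505.00
Senior associate: 18.7 × $475 = $8,882.50
Junior associate: 17.6 × $265 = $4,664.00
Paralegal: 112.7 × $150 = $16,905.00
Subtotal: $40,956.50
Less 14% discount: −$5,733.91
Total: $40,956.50 − $5,733.91 = $35,222.59

$35,222.59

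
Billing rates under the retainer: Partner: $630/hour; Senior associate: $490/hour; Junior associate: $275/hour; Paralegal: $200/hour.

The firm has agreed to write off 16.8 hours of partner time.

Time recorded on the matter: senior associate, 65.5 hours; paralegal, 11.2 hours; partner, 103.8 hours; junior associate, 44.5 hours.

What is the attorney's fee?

Partner: 103.8 × $630 = $65,394.00
Senior associate: 65.5 × $490 = $32,095.00
Junior associate: 44.5 × $275 = $12,237.50
Paralegal: 11.2 × $200 = $2,240.00
Subtotal: $111,966.50
Write-off: 16.8 × $630 = $10,584.00
Total: $111,966.50 − $10,584.00 = $101,382.50

$101,382.50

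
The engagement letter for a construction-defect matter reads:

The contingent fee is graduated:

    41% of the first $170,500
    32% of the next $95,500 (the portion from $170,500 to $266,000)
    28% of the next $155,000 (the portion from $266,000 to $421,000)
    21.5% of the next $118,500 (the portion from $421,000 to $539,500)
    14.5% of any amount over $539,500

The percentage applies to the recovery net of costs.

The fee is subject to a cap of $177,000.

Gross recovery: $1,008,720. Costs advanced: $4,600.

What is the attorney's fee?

Fee base (net of costs): $1,008,720 − $4,600 = $1,004,120
First $170,500 at 41% = $69,905.00
Next $95,500 at 32% = $30,560.00
Next $155,000 at 28% = $43,400.00
Next $118,500 at 21.5% = $25,477.50
Remaining $464,620 at 14.5% = $67,369.90
Fee: $69,905.00 + $30,560.00 + $43,400.00 + $25,477.50 + $67,369.90 = $236,712.40
$236,712.40 exceeds the $177,000 cap, so the fee is capped at $177,000.00.

$177,000.00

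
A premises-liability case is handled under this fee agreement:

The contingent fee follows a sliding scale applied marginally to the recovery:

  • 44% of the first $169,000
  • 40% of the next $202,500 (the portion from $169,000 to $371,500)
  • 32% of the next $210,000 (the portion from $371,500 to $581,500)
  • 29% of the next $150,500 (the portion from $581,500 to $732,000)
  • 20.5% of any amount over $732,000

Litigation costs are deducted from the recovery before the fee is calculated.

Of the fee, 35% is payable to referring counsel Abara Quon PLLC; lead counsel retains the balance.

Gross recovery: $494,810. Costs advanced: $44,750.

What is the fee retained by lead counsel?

$117,324.48

Fee base (net of costs): $494,810 − $44,750 = $450,060
First $169,000 at 44% = $74,360.00
Next $202,500 at 40% = $81,000.00
Remaining $78,560 at 32% = $25,139.20
Fee: $74,360.00 + $81,000.00 + $25,139.20 = $180,499.20
Referral share: 35% of $180,499.20 = $63,174.72; lead counsel retains $180,499.20 − $63,174.72 = $117,324.48.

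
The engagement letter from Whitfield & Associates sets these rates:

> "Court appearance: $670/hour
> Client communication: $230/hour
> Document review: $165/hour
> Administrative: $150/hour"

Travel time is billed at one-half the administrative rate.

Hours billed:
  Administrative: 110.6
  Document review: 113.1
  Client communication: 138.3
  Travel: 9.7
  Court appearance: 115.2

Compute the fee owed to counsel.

$144,972.00

Court appearance: 115.2 × $670 = $77,184.00
Client communication: 138.3 × $230 = $31,809.00
Document review: 113.1 × $165 = $18,661.50
Administrative: 110.6 × $150 = $16,590.00
Subtotal: $77,184.00 + $31,809.00 + $18,661.50 + $16,590.00 = $144,244.50
Travel: 9.7 × ($150 ÷ 2) = 9.7 × $75.00 = $727.50
Total: $144,244.50 + $727.50 = $144,972.00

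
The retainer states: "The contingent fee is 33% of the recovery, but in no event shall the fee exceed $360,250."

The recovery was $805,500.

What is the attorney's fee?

33% of $805,500 = $265,815.00
That is under the $360,250 cap.

$265,815.00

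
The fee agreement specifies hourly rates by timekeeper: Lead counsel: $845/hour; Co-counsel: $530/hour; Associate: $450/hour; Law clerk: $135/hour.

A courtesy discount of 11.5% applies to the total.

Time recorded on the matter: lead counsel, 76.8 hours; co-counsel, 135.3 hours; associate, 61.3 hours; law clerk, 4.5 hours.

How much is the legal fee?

Lead counsel: 76.8 × $845 = $64,896.00
Co-counsel: 135.3 × $530 = $71,709.00
Associate: 61.3 × $450 = $27,585.00
Law clerk: 4.5 × $135 = $607.50
Subtotal: $164,797.50
Less 11.5% discount: −$18,951.71
Total: $164,797.50 − $18,951.71 = $145,845.79

$145,845.79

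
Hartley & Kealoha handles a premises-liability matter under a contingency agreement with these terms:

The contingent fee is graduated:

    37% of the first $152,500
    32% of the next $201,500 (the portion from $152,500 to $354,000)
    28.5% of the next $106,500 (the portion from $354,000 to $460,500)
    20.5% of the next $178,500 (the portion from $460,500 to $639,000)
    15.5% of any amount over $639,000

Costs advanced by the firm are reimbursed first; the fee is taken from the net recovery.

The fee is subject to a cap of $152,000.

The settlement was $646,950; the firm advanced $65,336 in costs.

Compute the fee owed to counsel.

Fee base (net of costs): $646,950 − $65,336 = $581,614
First $152,500 at 37% = $56,425.00
Next $201,500 at 32% = $64,480.00
Next $106,500 at 28.5% = $30,352.50
Remaining $121,114 at 20.5% = $24,828.37
Fee: $56,425.00 + $64,480.00 + $30,352.50 + $24,828.37 = $176,085.87
$176,085.87 exceeds the $152,000 cap, so the fee is capped at $152,000.00.

$152,000.00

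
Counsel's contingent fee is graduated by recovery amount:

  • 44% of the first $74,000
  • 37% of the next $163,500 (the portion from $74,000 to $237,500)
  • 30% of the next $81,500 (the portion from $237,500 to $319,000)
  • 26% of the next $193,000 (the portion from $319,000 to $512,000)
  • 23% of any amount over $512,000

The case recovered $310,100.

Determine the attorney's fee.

$114,835.00

First $74,000 at 44% = $32,560.00
Next $163,500 at 37% = $60,495.00
Remaining $72,600 at 30% = $21,780.00
Fee: $32,560.00 + $60,495.00 + $21,780.00 = $114,835.00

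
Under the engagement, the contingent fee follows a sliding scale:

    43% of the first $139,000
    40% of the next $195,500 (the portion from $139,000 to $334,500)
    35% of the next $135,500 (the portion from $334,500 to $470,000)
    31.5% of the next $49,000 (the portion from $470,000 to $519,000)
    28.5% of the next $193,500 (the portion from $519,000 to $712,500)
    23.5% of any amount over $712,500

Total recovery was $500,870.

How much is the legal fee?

First $139,000 at 43% = $59,770.00
Next $195,500 at 40% = $78,200.00
Next $135,500 at 35% = $47,425.00
Remaining $30,870 at 31.5% = $9,724.05
Fee: $59,770.00 + $78,200.00 + $47,425.00 + $9,724.05 = $195,119.05

$195,119.05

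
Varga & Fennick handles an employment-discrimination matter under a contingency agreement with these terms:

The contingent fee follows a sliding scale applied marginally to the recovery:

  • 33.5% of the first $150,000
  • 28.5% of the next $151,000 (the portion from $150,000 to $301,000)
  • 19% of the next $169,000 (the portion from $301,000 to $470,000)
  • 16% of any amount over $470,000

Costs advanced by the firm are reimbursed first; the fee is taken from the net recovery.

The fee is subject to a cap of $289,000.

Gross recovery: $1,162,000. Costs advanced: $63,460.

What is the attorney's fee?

Fee base (net of costs): $1,162,000 − $63,460 = $1,098,540
First $150,000 at 33.5% = $50,250.00
Next $151,000 at 28.5% = $43,035.00
Next $169,000 at 19% = $32,110.00
Remaining $628,540 at 16% = $100,566.40
Fee: $50,250.00 + $43,035.00 + $32,110.00 + $100,566.40 = $225,961.40
$225,961.40 is under the $289,000 cap.

$225,961.40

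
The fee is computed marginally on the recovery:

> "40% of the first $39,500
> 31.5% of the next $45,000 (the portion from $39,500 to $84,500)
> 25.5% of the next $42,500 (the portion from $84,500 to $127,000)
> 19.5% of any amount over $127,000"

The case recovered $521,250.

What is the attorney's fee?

First $39,500 at 40% = $15,800.00
Next $45,000 at 31.5% = $14,175.00
Next $42,500 at 25.5% = $10,837.50
Remaining $394,250 at 19.5% = $76,878.75
Fee: $15,800.00 + $14,175.00 + $10,837.50 + $76,878.75 = $117,691.25

$117,691.25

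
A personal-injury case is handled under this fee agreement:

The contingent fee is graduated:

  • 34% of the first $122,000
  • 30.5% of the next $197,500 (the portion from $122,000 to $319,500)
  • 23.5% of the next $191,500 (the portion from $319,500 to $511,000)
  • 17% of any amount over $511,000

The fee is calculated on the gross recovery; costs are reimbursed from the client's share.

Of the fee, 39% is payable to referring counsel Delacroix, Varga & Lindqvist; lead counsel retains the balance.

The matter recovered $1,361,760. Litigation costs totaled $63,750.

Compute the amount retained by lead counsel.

$177,723.01

Fee base is the gross recovery, $1,361,760; costs are reimbursed separately.
First $122,000 at 34% = $41,480.00
Next $197,500 at 30.5% = $60,237.50
Next $191,500 at 23.5% = $45,002.50
Remaining $850,760 at 17% = $144,629.20
Fee: $41,480.00 + $60,237.50 + $45,002.50 + $144,629.20 = $291,349.20
Referral share: 39% of $291,349.20 = $113,626.19; lead counsel retains $291,349.20 − $113,626.19 = $177,723.01.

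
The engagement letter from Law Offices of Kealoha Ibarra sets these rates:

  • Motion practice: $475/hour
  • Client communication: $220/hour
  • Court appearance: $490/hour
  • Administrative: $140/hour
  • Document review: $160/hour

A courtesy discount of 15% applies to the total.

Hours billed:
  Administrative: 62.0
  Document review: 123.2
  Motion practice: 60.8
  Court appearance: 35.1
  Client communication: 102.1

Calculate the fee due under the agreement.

Motion practice: 60.8 × $475 = $28,880.00
Client communication: 102.1 × $220 = $22,462.00
Court appearance: 35.1 × $490 = $17,199.00
Administrative: 62.0 × $140 = $8,680.00
Document review: 123.2 × $160 = $19,712.00
Subtotal: $96,933.00
Less 15% discount: −$14,539.95
Total: $96,933.00 − $14,539.95 = $82,393.05

$82,393.05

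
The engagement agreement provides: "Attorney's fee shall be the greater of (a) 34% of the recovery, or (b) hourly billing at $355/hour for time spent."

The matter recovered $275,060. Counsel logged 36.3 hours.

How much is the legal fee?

(a) 34% of $275,060 = $93,520.40
(b) 36.3 × $355 = $12,886.50
The greater is (a): $93,520.40.

$93,520.40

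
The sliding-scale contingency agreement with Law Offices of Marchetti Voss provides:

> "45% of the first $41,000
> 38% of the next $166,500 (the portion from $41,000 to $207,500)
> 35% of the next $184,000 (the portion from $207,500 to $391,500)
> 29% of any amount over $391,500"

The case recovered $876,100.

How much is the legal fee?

$286,654.00

First $41,000 at 45% = $18,450.00
Next $166,500 at 38% = $63,270.00
Next $184,000 at 35% = $64,400.00
Remaining $484,600 at 29% = $140,534.00
Fee: $18,450.00 + $63,270.00 + $64,400.00 + $140,534.00 = $286,654.00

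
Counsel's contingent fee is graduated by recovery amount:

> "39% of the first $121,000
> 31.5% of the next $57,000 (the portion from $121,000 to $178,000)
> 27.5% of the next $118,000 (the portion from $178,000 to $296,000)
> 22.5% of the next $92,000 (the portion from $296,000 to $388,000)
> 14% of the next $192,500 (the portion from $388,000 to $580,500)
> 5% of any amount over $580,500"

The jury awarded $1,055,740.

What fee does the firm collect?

$169,007.00

First $121,000 at 39% = $47,190.00
Next $57,000 at 31.5% = $17,955.00
Next $118,000 at 27.5% = $32,450.00
Next $92,000 at 22.5% = $20,700.00
Next $192,500 at 14% = $26,950.00
Remaining $475,240 at 5% = $23,762.00
Fee: $47,190.00 + $17,955.00 + $32,450.00 + $20,700.00 + $26,950.00 + $23,762.00 = $169,007.00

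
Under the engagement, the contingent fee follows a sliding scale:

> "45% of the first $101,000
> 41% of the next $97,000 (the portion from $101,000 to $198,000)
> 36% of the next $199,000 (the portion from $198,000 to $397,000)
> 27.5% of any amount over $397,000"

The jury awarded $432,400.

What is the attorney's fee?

$166,595.00

First $101,000 at 45% = $45,450.00
Next $97,000 at 41% = $39,770.00
Next $199,000 at 36% = $71,640.00
Remaining $35,400 at 27.5% = $9,735.00
Fee: $45,450.00 + $39,770.00 + $71,640.00 + $9,735.00 = $166,595.00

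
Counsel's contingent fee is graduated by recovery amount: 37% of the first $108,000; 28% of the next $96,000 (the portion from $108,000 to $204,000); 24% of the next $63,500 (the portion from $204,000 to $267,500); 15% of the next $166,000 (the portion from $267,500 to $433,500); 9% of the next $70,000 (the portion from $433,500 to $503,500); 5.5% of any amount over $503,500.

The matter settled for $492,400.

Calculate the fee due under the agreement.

First $108,000 at 37% = $39,960.00
Next $96,000 at 28% = $26,880.00
Next $63,500 at 24% = $15,240.00
Next $166,000 at 15% = $24,900.00
Remaining $58,900 at 9% = $5,301.00
Fee: $39,960.00 + $26,880.00 + $15,240.00 + $24,900.00 + $5,301.00 = $112,281.00

$112,281.00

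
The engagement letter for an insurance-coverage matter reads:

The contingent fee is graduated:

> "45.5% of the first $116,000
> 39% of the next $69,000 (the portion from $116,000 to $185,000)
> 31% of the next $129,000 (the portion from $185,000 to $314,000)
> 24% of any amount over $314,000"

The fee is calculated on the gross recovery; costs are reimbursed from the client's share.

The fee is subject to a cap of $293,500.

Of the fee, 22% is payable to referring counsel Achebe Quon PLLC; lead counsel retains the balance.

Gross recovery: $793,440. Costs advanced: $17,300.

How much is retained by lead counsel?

Fee base is the gross recovery, $793,440; costs are reimbursed separately.
First $116,000 at 45.5% = $52,780.00
Next $69,000 at 39% = $26,910.00
Next $129,000 at 31% = $39,990.00
Remaining $479,440 at 24% = $115,065.60
Fee: $52,780.00 + $26,910.00 + $39,990.00 + $115,065.60 = $234,745.60
$234,745.60 is under the $293,500 cap.
Referral share: 22% of $234,745.60 = $51,644.03; lead counsel retains $234,745.60 − $51,644.03 = $183,101.57.

$183,101.57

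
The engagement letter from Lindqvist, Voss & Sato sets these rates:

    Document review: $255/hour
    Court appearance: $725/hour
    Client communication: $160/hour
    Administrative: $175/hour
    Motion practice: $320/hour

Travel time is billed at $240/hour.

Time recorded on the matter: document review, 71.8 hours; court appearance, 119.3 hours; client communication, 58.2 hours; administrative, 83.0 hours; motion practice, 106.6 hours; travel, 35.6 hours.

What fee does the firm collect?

Document review: 71.8 × $255 = $18,309.00
Court appearance: 119.3 × $725 = $86,492.50
Client communication: 58.2 × $160 = $9,312.00
Administrative: 83.0 × $175 = $14,525.00
Motion practice: 106.6 × $320 = $34,112.00
Subtotal: $18,309.00 + $86,492.50 + $9,312.00 + $14,525.00 + $34,112.00 = $162,750.50
Travel: 35.6 × $240 = $8,544.00
Total: $162,750.50 + $8,544.00 = $171,294.50

$171,294.50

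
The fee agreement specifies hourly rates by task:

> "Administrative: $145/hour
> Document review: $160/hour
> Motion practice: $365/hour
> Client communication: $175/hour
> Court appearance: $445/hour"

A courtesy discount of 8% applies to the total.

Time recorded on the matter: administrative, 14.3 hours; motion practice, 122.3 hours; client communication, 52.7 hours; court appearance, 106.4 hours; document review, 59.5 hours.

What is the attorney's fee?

Administrative: 14.3 × $145 = $2,073.50
Document review: 59.5 × $160 = $9,520.00
Motion practice: 122.3 × $365 = $44,639.50
Client communication: 52.7 × $175 = $9,222.50
Court appearance: 106.4 × $445 = $47,348.00
Subtotal: $112,803.50
Less 8% discount: −$9,024.28
Total: $112,803.50 − $9,024.28 = $103,779.22

$103,779.22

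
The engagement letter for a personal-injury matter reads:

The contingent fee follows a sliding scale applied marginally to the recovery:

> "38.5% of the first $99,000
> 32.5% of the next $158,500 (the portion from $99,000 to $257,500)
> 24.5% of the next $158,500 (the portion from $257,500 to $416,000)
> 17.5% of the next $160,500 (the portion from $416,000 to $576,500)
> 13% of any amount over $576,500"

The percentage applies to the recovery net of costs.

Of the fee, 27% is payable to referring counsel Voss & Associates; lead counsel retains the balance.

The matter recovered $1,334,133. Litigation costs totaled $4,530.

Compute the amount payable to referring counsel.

$68,701.74

Fee base (net of costs): $1,334,133 − $4,530 = $1,329,603
First $99,000 at 38.5% = $38,115.00
Next $158,500 at 32.5% = $51,512.50
Next $158,500 at 24.5% = $38,832.50
Next $160,500 at 17.5% = $28,087.50
Remaining $753,103 at 13% = $97,903.39
Fee: $38,115.00 + $51,512.50 + $38,832.50 + $28,087.50 + $97,903.39 = $254,450.89
Referral share: 27% of $254,450.89 = $68,701.74; lead counsel retains $254,450.89 − $68,701.74 = $185,749.15.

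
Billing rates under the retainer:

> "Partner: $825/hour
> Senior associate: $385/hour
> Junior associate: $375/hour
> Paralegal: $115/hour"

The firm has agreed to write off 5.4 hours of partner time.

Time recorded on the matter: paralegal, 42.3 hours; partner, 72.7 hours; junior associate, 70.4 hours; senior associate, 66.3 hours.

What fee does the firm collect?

$112,312.50

Partner: 72.7 × $825 = $59,977.50
Senior associate: 66.3 × $385 = $25,525.50
Junior associate: 70.4 × $375 = $26,400.00
Paralegal: 42.3 × $115 = $4,864.50
Subtotal: $116,767.50
Write-off: 5.4 × $825 = $4,455.00
Total: $116,767.50 − $4,455.00 = $112,312.50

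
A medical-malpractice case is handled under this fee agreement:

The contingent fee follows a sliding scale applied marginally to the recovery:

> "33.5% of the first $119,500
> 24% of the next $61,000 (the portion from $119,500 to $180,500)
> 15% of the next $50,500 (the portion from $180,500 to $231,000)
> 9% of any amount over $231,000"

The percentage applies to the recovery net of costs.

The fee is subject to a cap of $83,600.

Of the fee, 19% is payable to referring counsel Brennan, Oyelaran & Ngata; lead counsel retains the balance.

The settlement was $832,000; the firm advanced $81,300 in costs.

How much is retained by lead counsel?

Fee base (net of costs): $832,000 − $81,300 = $750,700
First $119,500 at 33.5% = $40,032.50
Next $61,000 at 24% = $14,640.00
Next $50,500 at 15% = $7,575.00
Remaining $519,700 at 9% = $46,773.00
Fee: $40,032.50 + $14,640.00 + $7,575.00 + $46,773.00 = $109,020.50
$109,020.50 exceeds the $83,600 cap, so the fee is capped at $83,600.00.
Referral share: 19% of $83,600.00 = $15,884.00; lead counsel retains $83,600.00 − $15,884.00 = $67,716.00.

$67,716.00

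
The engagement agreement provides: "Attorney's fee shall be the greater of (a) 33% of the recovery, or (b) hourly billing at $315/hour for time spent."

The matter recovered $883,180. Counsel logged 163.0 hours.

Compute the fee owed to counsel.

$291,449.40

(a) 33% of $883,180 = $291,449.40
(b) 163.0 × $315 = $51,345.00
The greater is (a): $291,449.40.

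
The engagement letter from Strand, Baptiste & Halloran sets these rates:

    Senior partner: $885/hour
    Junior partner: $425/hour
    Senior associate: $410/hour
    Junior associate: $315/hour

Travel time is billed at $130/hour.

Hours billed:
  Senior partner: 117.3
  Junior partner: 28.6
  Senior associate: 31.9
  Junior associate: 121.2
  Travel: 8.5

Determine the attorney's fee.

$168,327.50

Senior partner: 117.3 × $885 = $103,810.50
Junior partner: 28.6 × $425 = $12,155.00
Senior associate: 31.9 × $410 = $13,079.00
Junior associate: 121.2 × $315 = $38,178.00
Subtotal: $103,810.50 + $12,155.00 + $13,079.00 + $38,178.00 = $167,222.50
Travel: 8.5 × $130 = $1,105.00
Total: $167,222.50 + $1,105.00 = $168,327.50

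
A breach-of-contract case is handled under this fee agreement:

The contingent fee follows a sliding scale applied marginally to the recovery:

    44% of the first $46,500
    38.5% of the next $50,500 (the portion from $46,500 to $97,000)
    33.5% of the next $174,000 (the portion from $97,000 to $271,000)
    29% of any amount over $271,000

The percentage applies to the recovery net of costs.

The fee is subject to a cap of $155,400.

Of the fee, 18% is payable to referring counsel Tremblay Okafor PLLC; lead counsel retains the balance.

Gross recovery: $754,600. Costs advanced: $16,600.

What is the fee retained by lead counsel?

Fee base (net of costs): $754,600 − $16,600 = $738,000
First $46,500 at 44% = $20,460.00
Next $50,500 at 38.5% = $19,442.50
Next $174,000 at 33.5% = $58,290.00
Remaining $467,000 at 29% = $135,430.00
Fee: $20,460.00 + $19,442.50 + $58,290.00 + $135,430.00 = $233,622.50
$233,622.50 exceeds the $155,400 cap, so the fee is capped at $155,400.00.
Referral share: 18% of $155,400.00 = $27,972.00; lead counsel retains $155,400.00 − $27,972.00 = $127,428.00.

$127,428.00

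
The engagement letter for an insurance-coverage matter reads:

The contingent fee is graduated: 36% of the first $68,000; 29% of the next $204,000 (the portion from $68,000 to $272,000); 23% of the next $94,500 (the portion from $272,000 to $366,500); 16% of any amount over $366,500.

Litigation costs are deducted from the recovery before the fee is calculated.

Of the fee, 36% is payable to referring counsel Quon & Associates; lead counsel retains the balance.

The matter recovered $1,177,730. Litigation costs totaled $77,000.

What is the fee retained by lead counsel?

$142,625.15

Fee base (net of costs): $1,177,730 − $77,000 = $1,100,730
First $68,000 at 36% = $24,480.00
Next $204,000 at 29% = $59,160.00
Next $94,500 at 23% = $21,735.00
Remaining $734,230 at 16% = $117,476.80
Fee: $24,480.00 + $59,160.00 + $21,735.00 + $117,476.80 = $222,851.80
Referral share: 36% of $222,851.80 = $80,226.65; lead counsel retains $222,851.80 − $80,226.65 = $142,625.15.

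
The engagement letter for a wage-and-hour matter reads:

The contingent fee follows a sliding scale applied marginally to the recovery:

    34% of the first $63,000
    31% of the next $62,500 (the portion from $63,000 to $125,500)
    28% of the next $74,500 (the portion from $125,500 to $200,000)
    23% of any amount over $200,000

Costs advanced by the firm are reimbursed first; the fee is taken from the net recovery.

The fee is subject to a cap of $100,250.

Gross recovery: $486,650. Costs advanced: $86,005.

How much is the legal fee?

$100,250.00

Fee base (net of costs): $486,650 − $86,005 = $400,645
First $63,000 at 34% = $21,420.00
Next $62,500 at 31% = $19,375.00
Next $74,500 at 28% = $20,860.00
Remaining $200,645 at 23% = $46,148.35
Fee: $21,420.00 + $19,375.00 + $20,860.00 + $46,148.35 = $107,803.35
$107,803.35 exceeds the $100,250 cap, so the fee is capped at $100,250.00.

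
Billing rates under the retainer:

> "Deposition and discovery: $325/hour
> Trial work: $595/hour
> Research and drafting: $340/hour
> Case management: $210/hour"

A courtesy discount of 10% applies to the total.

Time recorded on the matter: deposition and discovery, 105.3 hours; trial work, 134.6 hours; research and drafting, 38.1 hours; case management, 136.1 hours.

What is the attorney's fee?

$140,260.05

Deposition and discovery: 105.3 × $325 = $34,222.50
Trial work: 134.6 × $595 = $80,087.00
Research and drafting: 38.1 × $340 = $12,954.00
Case management: 136.1 × $210 = $28,581.00
Subtotal: $155,844.50
Less 10% discount: −$15,584.45
Total: $155,844.50 − $15,584.45 = $140,260.05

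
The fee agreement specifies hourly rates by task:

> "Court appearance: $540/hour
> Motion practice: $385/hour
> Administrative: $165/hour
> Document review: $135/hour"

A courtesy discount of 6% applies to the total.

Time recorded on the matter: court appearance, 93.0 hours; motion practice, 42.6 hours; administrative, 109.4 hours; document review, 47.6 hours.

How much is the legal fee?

$85,632.12

Court appearance: 93.0 × $540 = $50,220.00
Motion practice: 42.6 × $385 = $16,401.00
Administrative: 109.4 × $165 = $18,051.00
Document review: 47.6 × $135 = $6,426.00
Subtotal: $91,098.00
Less 6% discount: −$5,465.88
Total: $91,098.00 − $5,465.88 = $85,632.12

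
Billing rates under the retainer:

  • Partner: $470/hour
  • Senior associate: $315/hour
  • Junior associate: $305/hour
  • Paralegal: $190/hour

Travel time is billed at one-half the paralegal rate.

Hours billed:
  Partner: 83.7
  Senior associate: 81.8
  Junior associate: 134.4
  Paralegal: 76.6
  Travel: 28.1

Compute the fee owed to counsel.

Partner: 83.7 × $470 = $39,339.00
Senior associate: 81.8 × $315 = $25,767.00
Junior associate: 134.4 × $305 = $40,992.00
Paralegal: 76.6 × $190 = $14,554.00
Subtotal: $39,339.00 + $25,767.00 + $40,992.00 + $14,554.00 = $120,652.00
Travel: 28.1 × ($190 ÷ 2) = 28.1 × $95.00 = $2,669.50
Total: $120,652.00 + $2,669.50 = $123,321.50

$123,321.50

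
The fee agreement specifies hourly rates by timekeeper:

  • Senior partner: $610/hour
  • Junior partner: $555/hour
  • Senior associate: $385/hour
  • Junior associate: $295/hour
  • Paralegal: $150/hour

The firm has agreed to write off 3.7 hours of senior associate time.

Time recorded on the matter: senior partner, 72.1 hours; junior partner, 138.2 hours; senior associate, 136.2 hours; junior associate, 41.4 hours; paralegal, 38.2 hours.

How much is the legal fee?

$189,637.50

Senior partner: 72.1 × $610 = $43,981.00
Junior partner: 138.2 × $555 = $76,701.00
Senior associate: 136.2 × $385 = $52,437.00
Junior associate: 41.4 × $295 = $12,213.00
Paralegal: 38.2 × $150 = $5,730.00
Subtotal: $191,062.00
Write-off: 3.7 × $385 = $1,424.50
Total: $191,062.00 − $1,424.50 = $189,637.50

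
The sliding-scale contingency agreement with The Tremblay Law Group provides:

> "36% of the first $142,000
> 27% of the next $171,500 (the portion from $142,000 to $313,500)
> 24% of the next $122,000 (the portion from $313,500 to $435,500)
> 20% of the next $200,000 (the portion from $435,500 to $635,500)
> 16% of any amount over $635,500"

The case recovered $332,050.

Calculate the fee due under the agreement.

$101,877.00

First $142,000 at 36% = $51,120.00
Next $171,500 at 27% = $46,305.00
Remaining $18,550 at 24% = $4,452.00
Fee: $51,120.00 + $46,305.00 + $4,452.00 = $101,877.00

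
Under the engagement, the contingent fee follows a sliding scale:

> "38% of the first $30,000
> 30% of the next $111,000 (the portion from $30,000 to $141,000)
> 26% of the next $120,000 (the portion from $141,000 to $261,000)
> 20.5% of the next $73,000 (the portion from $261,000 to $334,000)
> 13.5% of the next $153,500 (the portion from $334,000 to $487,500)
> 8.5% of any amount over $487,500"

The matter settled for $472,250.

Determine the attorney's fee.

First $30,000 at 38% = $11,400.00
Next $111,000 at 30% = $33,300.00
Next $120,000 at 26% = $31,200.00
Next $73,000 at 20.5% = $14,965.00
Remaining $138,250 at 13.5% = $18,663.75
Fee: $11,400.00 + $33,300.00 + $31,200.00 + $14,965.00 + $18,663.75 = $109,528.75

$109,528.75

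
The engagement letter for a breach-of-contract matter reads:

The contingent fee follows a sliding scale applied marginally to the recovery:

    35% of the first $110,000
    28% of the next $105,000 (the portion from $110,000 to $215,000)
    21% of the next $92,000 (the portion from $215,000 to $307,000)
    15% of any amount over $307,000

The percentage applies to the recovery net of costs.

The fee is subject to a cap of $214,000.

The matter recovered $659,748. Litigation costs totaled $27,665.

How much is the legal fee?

Fee base (net of costs): $659,748 − $27,665 = $632,083
First $110,000 at 35% = $38,500.00
Next $105,000 at 28% = $29,400.00
Next $92,000 at 21% = $19,320.00
Remaining $325,083 at 15% = $48,762.45
Fee: $38,500.00 + $29,400.00 + $19,320.00 + $48,762.45 = $135,982.45
$135,982.45 is under the $214,000 cap.

$135,982.45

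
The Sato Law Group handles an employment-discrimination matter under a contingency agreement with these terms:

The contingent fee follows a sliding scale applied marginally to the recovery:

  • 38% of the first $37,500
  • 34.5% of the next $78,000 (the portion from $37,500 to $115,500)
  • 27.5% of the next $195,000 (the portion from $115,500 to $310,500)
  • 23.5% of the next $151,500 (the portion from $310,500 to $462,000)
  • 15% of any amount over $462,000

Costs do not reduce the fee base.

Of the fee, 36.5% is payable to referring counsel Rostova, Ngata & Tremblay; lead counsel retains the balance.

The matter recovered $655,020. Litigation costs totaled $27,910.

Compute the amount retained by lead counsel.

Fee base is the gross recovery, $655,020; costs are reimbursed separately.
First $37,500 at 38% = $14,250.00
Next $78,000 at 34.5% = $26,910.00
Next $195,000 at 27.5% = $53,625.00
Next $151,500 at 23.5% = $35,602.50
Remaining $193,020 at 15% = $28,953.00
Fee: $14,250.00 + $26,910.00 + $53,625.00 + $35,602.50 + $28,953.00 = $159,340.50
Referral share: 36.5% of $159,340.50 = $58,159.28; lead counsel retains $159,340.50 − $58,159.28 = $101,181.22.

$101,181.22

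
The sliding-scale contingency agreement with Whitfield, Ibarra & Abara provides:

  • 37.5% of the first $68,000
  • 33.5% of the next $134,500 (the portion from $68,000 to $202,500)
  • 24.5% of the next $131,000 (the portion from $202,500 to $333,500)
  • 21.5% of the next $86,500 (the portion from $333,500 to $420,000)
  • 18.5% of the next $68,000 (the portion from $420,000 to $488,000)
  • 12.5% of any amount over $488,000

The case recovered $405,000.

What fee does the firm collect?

First $68,000 at 37.5% = $25,500.00
Next $134,500 at 33.5% = $45,057.50
Next $131,000 at 24.5% = $32,095.00
Remaining $71,500 at 21.5% = $15,372.50
Fee: $25,500.00 + $45,057.50 + $32,095.00 + $15,372.50 = $118,025.00

$118,025.00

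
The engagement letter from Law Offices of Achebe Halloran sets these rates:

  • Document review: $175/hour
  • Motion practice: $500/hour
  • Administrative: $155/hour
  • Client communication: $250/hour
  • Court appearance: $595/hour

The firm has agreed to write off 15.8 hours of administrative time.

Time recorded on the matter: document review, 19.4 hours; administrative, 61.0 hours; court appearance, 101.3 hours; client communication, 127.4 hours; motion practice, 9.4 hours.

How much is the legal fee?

Document review: 19.4 × $175 = $3,395.00
Motion practice: 9.4 × $500 = $4,700.00
Administrative: 61.0 × $155 = $9,455.00
Client communication: 127.4 × $250 = $31,850.00
Court appearance: 101.3 × $595 = $60,273.50
Subtotal: $109,673.50
Write-off: 15.8 × $155 = $2,449.00
Total: $109,673.50 − $2,449.00 = $107,224.50

$107,224.50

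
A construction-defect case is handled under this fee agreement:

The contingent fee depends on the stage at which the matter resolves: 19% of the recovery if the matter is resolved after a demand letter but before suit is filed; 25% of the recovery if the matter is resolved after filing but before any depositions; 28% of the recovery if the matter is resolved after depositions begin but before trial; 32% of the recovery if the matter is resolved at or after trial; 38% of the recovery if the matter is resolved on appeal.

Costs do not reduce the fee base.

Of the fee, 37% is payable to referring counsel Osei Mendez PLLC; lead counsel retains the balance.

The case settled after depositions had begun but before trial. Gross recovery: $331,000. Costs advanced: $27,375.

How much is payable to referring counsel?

$34,291.60

Fee base is the gross recovery, $331,000; costs are reimbursed separately.
The matter settled after depositions had begun but before trial, so the 28% rate applies.
$331,000 × 28% = $92,680.00
Referral share: 37% of $92,680.00 = $34,291.60; lead counsel retains $92,680.00 − $34,291.60 = $58,388.40.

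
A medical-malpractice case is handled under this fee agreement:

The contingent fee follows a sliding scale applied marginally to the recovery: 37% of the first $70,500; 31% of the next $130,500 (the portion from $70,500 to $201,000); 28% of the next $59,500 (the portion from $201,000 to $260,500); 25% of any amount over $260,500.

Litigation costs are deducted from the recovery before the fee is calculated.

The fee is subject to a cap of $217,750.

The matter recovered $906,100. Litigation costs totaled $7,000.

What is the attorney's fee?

$217,750.00

Fee base (net of costs): $906,100 − $7,000 = $899,100
First $70,500 at 37% = $26,085.00
Next $130,500 at 31% = $40,455.00
Next $59,500 at 28% = $16,660.00
Remaining $638,600 at 25% = $159,650.00
Fee: $26,085.00 + $40,455.00 + $16,660.00 + $159,650.00 = $242,850.00
$242,850.00 exceeds the $217,750 cap, so the fee is capped at $217,750.00.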